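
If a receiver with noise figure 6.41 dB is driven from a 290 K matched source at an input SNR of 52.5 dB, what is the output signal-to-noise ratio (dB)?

46.09 dB

By definition F = SNR_in/SNR_out, so in dB: SNR_out = SNR_in − NF
SNR_out = 52.5 − 6.41 = 46.09 dB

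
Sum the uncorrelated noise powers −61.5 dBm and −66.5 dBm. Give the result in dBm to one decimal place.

Convert to linear, add, convert back:
P₁ = 7.08×10⁻¹⁰ W, P₂ = 2.24×10⁻¹⁰ W
P_tot = 9.32×10⁻¹⁰ W → 10 log₁₀(P_tot / 10⁻³) = −60.3 dBm

−60.3 dBm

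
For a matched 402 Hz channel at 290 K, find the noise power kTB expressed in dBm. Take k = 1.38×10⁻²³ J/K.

P_n = kTB = 1.38×10⁻²³ × 290 × 4.02×10² = 1.61×10⁻¹⁸ W
In dBm: 10 log₁₀(1.61×10⁻¹⁸ / 10⁻³) = −147.9 dBm

−147.9 dBm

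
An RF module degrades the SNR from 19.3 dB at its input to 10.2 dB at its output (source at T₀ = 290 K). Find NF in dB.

9.1 dB

NF (dB) = SNR_in(dB) − SNR_out(dB) when the source is at T₀
NF = 19.3 − 10.2 = 9.1 dB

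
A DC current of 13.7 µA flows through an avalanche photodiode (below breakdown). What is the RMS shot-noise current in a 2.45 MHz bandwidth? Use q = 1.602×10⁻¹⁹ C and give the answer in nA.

I_n = √(2qI·B)
2qI·B = 2 × 1.602×10⁻¹⁹ × 1.37×10⁻⁵ × 2.45×10⁶ = 1.08×10⁻¹⁷ A²
I_n = √(1.08×10⁻¹⁷) = 3.28×10⁻⁹ A = 3.28 nA

3.28 nA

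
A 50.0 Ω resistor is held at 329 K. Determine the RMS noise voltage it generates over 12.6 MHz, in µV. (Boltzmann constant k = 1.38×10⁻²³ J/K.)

3.38 µV

V_n = √(4kTRB)
4kTRB = 4 × 1.38×10⁻²³ × 329 × 5.00×10¹ × 1.26×10⁷ = 1.14×10⁻¹¹ V²
V_n = √(1.14×10⁻¹¹) = 3.38×10⁻⁶ V = 3.38 µV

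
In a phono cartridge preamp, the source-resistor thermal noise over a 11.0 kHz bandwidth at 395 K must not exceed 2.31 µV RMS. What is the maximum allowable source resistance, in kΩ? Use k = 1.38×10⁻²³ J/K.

Johnson–Nyquist: V_n = √(4kTRB) ⇒ R = V_n² / (4kTB)
4kTB = 4 × 1.38×10⁻²³ × 395 × 1.10×10⁴ = 2.40×10⁻¹⁶
R = (2.31×10⁻⁶)² / 2.40×10⁻¹⁶ = 2.22×10⁴ Ω = 22.2 kΩ

22.2 kΩ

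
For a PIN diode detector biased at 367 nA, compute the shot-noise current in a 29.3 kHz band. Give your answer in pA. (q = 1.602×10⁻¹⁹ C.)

I_n = √(2qI·B)
2qI·B = 2 × 1.602×10⁻¹⁹ × 3.67×10⁻⁷ × 2.93×10⁴ = 3.45×10⁻²¹ A²
I_n = √(3.45×10⁻²¹) = 5.87×10⁻¹¹ A = 58.7 pA

58.7 pA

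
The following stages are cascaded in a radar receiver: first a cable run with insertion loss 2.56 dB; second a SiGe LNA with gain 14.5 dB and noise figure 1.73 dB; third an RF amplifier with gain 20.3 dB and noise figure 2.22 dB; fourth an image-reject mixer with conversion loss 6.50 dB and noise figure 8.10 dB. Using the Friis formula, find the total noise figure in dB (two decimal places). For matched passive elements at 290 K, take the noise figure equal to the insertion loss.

4.36 dB

Convert to linear (a loss of L dB is a gain of −L dB): F_i = 10^(NF_i/10), G_i = 10^(G_i,dB/10)
  Stage 1: F_1 = 10^(2.56/10) = 1.803, G_1 = 10^(−2.56/10) = 0.5546
  Stage 2: F_2 = 10^(1.73/10) = 1.489, G_2 = 10^(14.5/10) = 28.18
  Stage 3: F_3 = 10^(2.22/10) = 1.667, G_3 = 10^(20.3/10) = 107.2
  Stage 4: F_4 = 10^(8.10/10) = 6.457, G_4 = 10^(−6.50/10) = 0.2239
Friis cascade:
  F = 1.803 + (1.489 − 1)/0.5546 + (1.667 − 1)/15.63 + (6.457 − 1)/1675 = 2.731
NF = 10 log₁₀(2.731) = 4.36 dB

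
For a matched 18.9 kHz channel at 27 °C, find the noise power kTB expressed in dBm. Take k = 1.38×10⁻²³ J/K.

T = 27 °C + 273.15 = 300.15 K
P_n = kTB = 1.38×10⁻²³ × 300.15 × 1.89×10⁴ = 7.83×10⁻¹⁷ W
In dBm: 10 log₁₀(7.83×10⁻¹⁷ / 10⁻³) = −131.1 dBm

−131.1 dBm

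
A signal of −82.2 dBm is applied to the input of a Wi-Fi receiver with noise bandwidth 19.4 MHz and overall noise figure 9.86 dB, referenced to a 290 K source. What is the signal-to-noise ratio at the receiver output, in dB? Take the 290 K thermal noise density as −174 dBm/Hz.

Noise floor: N = −174 + 10 log₁₀(B) + NF
10 log₁₀(1.94×10⁷) = 72.88 dB
N = −174 + 72.88 + 9.86 = −91.26 dBm
SNR = P_sig − N = −82.2 − (−91.26) = 9.06 dB → 9.1 dB

9.1 dB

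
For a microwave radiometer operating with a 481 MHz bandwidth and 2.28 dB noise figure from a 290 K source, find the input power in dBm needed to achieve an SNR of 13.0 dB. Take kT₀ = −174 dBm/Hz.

Sensitivity = −174 + 10 log₁₀(B) + NF + SNR_min
= −174 + 86.82 + 2.28 + 13.0
= −71.90 dBm → −71.9 dBm

−71.9 dBm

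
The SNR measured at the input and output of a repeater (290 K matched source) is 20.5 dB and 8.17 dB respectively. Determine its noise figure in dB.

NF (dB) = SNR_in(dB) − SNR_out(dB) when the source is at T₀
NF = 20.5 − 8.17 = 12.33 dB

12.33 dB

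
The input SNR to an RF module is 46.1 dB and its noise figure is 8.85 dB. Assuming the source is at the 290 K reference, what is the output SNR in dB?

By definition F = SNR_in/SNR_out, so in dB: SNR_out = SNR_in − NF
SNR_out = 46.1 − 8.85 = 37.25 dB

37.25 dB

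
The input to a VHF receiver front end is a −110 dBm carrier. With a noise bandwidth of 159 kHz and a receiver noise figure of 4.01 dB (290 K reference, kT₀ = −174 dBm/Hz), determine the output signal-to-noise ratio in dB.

8.0 dB

Noise floor: N = −174 + 10 log₁₀(B) + NF
10 log₁₀(1.59×10⁵) = 52.01 dB
N = −174 + 52.01 + 4.01 = −117.98 dBm
SNR = P_sig − N = −110 − (−117.98) = 7.98 dB → 8.0 dB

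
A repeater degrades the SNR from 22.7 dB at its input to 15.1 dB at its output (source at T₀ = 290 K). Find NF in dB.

7.6 dB

NF (dB) = SNR_in(dB) − SNR_out(dB) when the source is at T₀
NF = 22.7 − 15.1 = 7.6 dB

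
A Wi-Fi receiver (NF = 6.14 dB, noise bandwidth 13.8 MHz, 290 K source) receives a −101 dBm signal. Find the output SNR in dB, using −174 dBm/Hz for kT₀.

−4.5 dB

Noise floor: N = −174 + 10 log₁₀(B) + NF
10 log₁₀(1.38×10⁷) = 71.4 dB
N = −174 + 71.4 + 6.14 = −96.46 dBm
SNR = P_sig − N = −101 − (−96.46) = −4.54 dB → −4.5 dB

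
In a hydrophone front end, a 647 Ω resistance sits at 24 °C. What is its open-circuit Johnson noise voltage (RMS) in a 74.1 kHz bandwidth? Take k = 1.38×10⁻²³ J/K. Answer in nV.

887 nV

T = 24 °C + 273.15 = 297.15 K
V_n = √(4kTRB)
4kTRB = 4 × 1.38×10⁻²³ × 297.15 × 6.47×10² × 7.41×10⁴ = 7.86×10⁻¹³ V²
V_n = √(7.86×10⁻¹³) = 8.87×10⁻⁷ V = 887 nV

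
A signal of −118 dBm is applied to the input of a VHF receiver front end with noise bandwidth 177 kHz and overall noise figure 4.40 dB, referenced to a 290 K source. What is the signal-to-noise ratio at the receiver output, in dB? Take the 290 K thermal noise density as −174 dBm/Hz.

Noise floor: N = −174 + 10 log₁₀(B) + NF
10 log₁₀(1.77×10⁵) = 52.48 dB
N = −174 + 52.48 + 4.40 = −117.12 dBm
SNR = P_sig − N = −118 − (−117.12) = −0.88 dB → −0.9 dB

−0.9 dB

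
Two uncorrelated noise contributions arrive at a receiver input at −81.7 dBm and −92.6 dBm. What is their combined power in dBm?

−81.4 dBm

Convert to linear, add, convert back:
P₁ = 6.76×10⁻¹² W, P₂ = 5.50×10⁻¹³ W
P_tot = 7.31×10⁻¹² W → 10 log₁₀(P_tot / 10⁻³) = −81.4 dBm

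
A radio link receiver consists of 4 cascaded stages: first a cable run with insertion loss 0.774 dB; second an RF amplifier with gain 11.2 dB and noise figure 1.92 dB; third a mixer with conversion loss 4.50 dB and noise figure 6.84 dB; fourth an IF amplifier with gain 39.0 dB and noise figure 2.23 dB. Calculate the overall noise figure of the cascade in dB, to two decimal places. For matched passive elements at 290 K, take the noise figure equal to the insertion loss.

3.76 dB

Convert to linear (a loss of L dB is a gain of −L dB): F_i = 10^(NF_i/10), G_i = 10^(G_i,dB/10)
  Stage 1: F_1 = 10^(0.774/10) = 1.195, G_1 = 10^(−0.774/10) = 0.8368
  Stage 2: F_2 = 10^(1.92/10) = 1.556, G_2 = 10^(11.2/10) = 13.18
  Stage 3: F_3 = 10^(6.84/10) = 4.831, G_3 = 10^(−4.50/10) = 0.3548
  Stage 4: F_4 = 10^(2.23/10) = 1.671, G_4 = 10^(39.0/10) = 7943
Friis cascade:
  F = 1.195 + (1.556 − 1)/0.8368 + (4.831 − 1)/11.03 + (1.671 − 1)/3.914 = 2.378
NF = 10 log₁₀(2.378) = 3.76 dB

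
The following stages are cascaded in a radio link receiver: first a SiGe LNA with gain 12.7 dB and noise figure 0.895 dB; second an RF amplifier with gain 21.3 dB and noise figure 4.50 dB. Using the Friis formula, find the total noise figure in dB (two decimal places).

1.23 dB

Convert to linear (a loss of L dB is a gain of −L dB): F_i = 10^(NF_i/10), G_i = 10^(G_i,dB/10)
  Stage 1: F_1 = 10^(0.895/10) = 1.229, G_1 = 10^(12.7/10) = 18.62
  Stage 2: F_2 = 10^(4.50/10) = 2.818, G_2 = 10^(21.3/10) = 134.9
Friis cascade:
  F = 1.229 + (2.818 − 1)/18.62 = 1.327
NF = 10 log₁₀(1.327) = 1.23 dB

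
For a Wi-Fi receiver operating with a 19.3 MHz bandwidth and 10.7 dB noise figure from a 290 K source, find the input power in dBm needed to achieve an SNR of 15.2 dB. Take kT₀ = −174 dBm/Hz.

−75.2 dBm

Sensitivity = −174 + 10 log₁₀(B) + NF + SNR_min
= −174 + 72.86 + 10.7 + 15.2
= −75.24 dBm → −75.2 dBm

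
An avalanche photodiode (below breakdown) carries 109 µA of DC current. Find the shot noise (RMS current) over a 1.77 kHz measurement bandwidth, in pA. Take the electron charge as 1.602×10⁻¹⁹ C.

249 pA

I_n = √(2qI·B)
2qI·B = 2 × 1.602×10⁻¹⁹ × 1.09×10⁻⁴ × 1.77×10³ = 6.18×10⁻²⁰ A²
I_n = √(6.18×10⁻²⁰) = 2.49×10⁻¹⁰ A = 249 pA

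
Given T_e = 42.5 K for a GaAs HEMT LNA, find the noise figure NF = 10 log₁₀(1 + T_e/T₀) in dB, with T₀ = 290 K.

0.594 dB

F = 1 + T_e/T₀ = 1 + 42.5/290 = 1.14655
NF = 10 log₁₀(1.14655) = 0.594 dB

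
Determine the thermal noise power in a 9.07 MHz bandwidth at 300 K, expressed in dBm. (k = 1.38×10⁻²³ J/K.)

P_n = kTB = 1.38×10⁻²³ × 300 × 9.07×10⁶ = 3.75×10⁻¹⁴ W
In dBm: 10 log₁₀(3.75×10⁻¹⁴ / 10⁻³) = −104.3 dBm

−104.3 dBm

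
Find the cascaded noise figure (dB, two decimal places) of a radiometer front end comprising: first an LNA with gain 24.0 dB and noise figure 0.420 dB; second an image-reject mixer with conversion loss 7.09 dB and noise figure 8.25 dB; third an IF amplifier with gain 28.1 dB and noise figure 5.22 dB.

0.69 dB

Convert to linear (a loss of L dB is a gain of −L dB): F_i = 10^(NF_i/10), G_i = 10^(G_i,dB/10)
  Stage 1: F_1 = 10^(0.420/10) = 1.102, G_1 = 10^(24.0/10) = 251.2
  Stage 2: F_2 = 10^(8.25/10) = 6.683, G_2 = 10^(−7.09/10) = 0.1954
  Stage 3: F_3 = 10^(5.22/10) = 3.327, G_3 = 10^(28.1/10) = 645.7
Friis cascade:
  F = 1.102 + (6.683 − 1)/251.2 + (3.327 − 1)/49.09 = 1.172
NF = 10 log₁₀(1.172) = 0.69 dB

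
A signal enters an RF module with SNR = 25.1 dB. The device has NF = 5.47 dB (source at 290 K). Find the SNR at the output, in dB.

19.63 dB

By definition F = SNR_in/SNR_out, so in dB: SNR_out = SNR_in − NF
SNR_out = 25.1 − 5.47 = 19.63 dB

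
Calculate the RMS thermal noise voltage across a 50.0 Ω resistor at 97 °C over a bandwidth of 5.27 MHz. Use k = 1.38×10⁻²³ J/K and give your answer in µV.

T = 97 °C + 273.15 = 370.15 K
V_n = √(4kTRB)
4kTRB = 4 × 1.38×10⁻²³ × 370.15 × 5.00×10¹ × 5.27×10⁶ = 5.38×10⁻¹² V²
V_n = √(5.38×10⁻¹²) = 2.32×10⁻⁶ V = 2.32 µV

2.32 µV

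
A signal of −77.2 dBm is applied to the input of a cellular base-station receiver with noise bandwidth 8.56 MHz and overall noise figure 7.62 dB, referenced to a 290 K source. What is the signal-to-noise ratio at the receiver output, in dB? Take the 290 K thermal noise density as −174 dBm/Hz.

19.9 dB

Noise floor: N = −174 + 10 log₁₀(B) + NF
10 log₁₀(8.56×10⁶) = 69.32 dB
N = −174 + 69.32 + 7.62 = −97.06 dBm
SNR = P_sig − N = −77.2 − (−97.06) = 19.86 dB → 19.9 dB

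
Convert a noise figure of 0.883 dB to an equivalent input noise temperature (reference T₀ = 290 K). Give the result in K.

F = 10^(0.883/10) = 1.22546
T_e = (F − 1)·T₀ = (1.22546 − 1) × 290 = 65.4 K

65.4 K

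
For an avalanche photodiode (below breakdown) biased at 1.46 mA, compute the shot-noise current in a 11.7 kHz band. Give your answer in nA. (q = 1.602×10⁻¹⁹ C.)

I_n = √(2qI·B)
2qI·B = 2 × 1.602×10⁻¹⁹ × 1.46×10⁻³ × 1.17×10⁴ = 5.47×10⁻¹⁸ A²
I_n = √(5.47×10⁻¹⁸) = 2.34×10⁻⁹ A = 2.34 nA

2.34 nA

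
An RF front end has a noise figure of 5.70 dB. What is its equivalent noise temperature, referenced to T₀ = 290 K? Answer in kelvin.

787 K

F = 10^(5.70/10) = 3.71535
T_e = (F − 1)·T₀ = (3.71535 − 1) × 290 = 787 K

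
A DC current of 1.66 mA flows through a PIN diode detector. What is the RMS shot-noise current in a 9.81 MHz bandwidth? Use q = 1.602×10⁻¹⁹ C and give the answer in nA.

72.2 nA

I_n = √(2qI·B)
2qI·B = 2 × 1.602×10⁻¹⁹ × 1.66×10⁻³ × 9.81×10⁶ = 5.22×10⁻¹⁵ A²
I_n = √(5.22×10⁻¹⁵) = 7.22×10⁻⁸ A = 72.2 nA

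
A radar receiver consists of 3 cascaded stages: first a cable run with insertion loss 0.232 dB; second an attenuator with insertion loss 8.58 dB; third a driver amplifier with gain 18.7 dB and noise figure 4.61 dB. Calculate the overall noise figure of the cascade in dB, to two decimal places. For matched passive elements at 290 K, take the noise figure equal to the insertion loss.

Convert to linear (a loss of L dB is a gain of −L dB): F_i = 10^(NF_i/10), G_i = 10^(G_i,dB/10)
  Stage 1: F_1 = 10^(0.232/10) = 1.055, G_1 = 10^(−0.232/10) = 0.9480
  Stage 2: F_2 = 10^(8.58/10) = 7.211, G_2 = 10^(−8.58/10) = 0.1387
  Stage 3: F_3 = 10^(4.61/10) = 2.891, G_3 = 10^(18.7/10) = 74.13
Friis cascade:
  F = 1.055 + (7.211 − 1)/0.9480 + (2.891 − 1)/0.1315 = 21.99
NF = 10 log₁₀(21.99) = 13.42 dB

13.42 dB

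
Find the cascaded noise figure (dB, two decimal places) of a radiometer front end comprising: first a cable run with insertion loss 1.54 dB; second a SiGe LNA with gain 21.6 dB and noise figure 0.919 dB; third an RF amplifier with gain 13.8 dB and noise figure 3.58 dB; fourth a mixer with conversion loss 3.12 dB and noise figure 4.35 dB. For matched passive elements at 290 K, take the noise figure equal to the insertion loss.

2.49 dB

Convert to linear (a loss of L dB is a gain of −L dB): F_i = 10^(NF_i/10), G_i = 10^(G_i,dB/10)
  Stage 1: F_1 = 10^(1.54/10) = 1.426, G_1 = 10^(−1.54/10) = 0.7015
  Stage 2: F_2 = 10^(0.919/10) = 1.236, G_2 = 10^(21.6/10) = 144.5
  Stage 3: F_3 = 10^(3.58/10) = 2.280, G_3 = 10^(13.8/10) = 23.99
  Stage 4: F_4 = 10^(4.35/10) = 2.723, G_4 = 10^(−3.12/10) = 0.4875
Friis cascade:
  F = 1.426 + (1.236 − 1)/0.7015 + (2.280 − 1)/101.4 + (2.723 − 1)/2432 = 1.775
NF = 10 log₁₀(1.775) = 2.49 dB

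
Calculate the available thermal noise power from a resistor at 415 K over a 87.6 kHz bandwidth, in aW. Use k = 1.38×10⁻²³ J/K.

502 aW

P_n = kTB = 1.38×10⁻²³ × 415 × 8.76×10⁴ = 5.02×10⁻¹⁶ W = 502 aW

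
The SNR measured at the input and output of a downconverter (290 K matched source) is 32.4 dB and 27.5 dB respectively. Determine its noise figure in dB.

NF (dB) = SNR_in(dB) − SNR_out(dB) when the source is at T₀
NF = 32.4 − 27.5 = 4.9 dB

4.9 dB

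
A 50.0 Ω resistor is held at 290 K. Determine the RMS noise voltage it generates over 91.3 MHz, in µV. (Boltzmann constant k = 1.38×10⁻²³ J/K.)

V_n = √(4kTRB)
4kTRB = 4 × 1.38×10⁻²³ × 290 × 5.00×10¹ × 9.13×10⁷ = 7.31×10⁻¹¹ V²
V_n = √(7.31×10⁻¹¹) = 8.55×10⁻⁶ V = 8.55 µV

8.55 µV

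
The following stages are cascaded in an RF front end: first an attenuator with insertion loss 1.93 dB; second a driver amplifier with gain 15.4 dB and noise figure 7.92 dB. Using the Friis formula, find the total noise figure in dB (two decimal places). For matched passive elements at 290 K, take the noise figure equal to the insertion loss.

9.85 dB

Convert to linear (a loss of L dB is a gain of −L dB): F_i = 10^(NF_i/10), G_i = 10^(G_i,dB/10)
  Stage 1: F_1 = 10^(1.93/10) = 1.560, G_1 = 10^(−1.93/10) = 0.6412
  Stage 2: F_2 = 10^(7.92/10) = 6.194, G_2 = 10^(15.4/10) = 34.67
Friis cascade:
  F = 1.560 + (6.194 − 1)/0.6412 = 9.661
NF = 10 log₁₀(9.661) = 9.85 dB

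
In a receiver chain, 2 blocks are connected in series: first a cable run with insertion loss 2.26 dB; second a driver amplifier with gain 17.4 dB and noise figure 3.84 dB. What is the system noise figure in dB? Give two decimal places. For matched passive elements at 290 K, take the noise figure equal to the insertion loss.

Convert to linear (a loss of L dB is a gain of −L dB): F_i = 10^(NF_i/10), G_i = 10^(G_i,dB/10)
  Stage 1: F_1 = 10^(2.26/10) = 1.683, G_1 = 10^(−2.26/10) = 0.5943
  Stage 2: F_2 = 10^(3.84/10) = 2.421, G_2 = 10^(17.4/10) = 54.95
Friis cascade:
  F = 1.683 + (2.421 − 1)/0.5943 = 4.074
NF = 10 log₁₀(4.074) = 6.10 dB

6.10 dB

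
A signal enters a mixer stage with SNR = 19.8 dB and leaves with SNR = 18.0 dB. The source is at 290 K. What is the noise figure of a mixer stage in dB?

NF (dB) = SNR_in(dB) − SNR_out(dB) when the source is at T₀
NF = 19.8 − 18.0 = 1.8 dB

1.8 dB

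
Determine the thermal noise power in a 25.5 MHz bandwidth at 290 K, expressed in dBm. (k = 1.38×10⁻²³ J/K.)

P_n = kTB = 1.38×10⁻²³ × 290 × 2.55×10⁷ = 1.02×10⁻¹³ W
In dBm: 10 log₁₀(1.02×10⁻¹³ / 10⁻³) = −99.9 dBm

−99.9 dBm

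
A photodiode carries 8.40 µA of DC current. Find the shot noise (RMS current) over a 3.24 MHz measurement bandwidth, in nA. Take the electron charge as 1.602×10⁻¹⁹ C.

2.95 nA

I_n = √(2qI·B)
2qI·B = 2 × 1.602×10⁻¹⁹ × 8.40×10⁻⁶ × 3.24×10⁶ = 8.72×10⁻¹⁸ A²
I_n = √(8.72×10⁻¹⁸) = 2.95×10⁻⁹ A = 2.95 nA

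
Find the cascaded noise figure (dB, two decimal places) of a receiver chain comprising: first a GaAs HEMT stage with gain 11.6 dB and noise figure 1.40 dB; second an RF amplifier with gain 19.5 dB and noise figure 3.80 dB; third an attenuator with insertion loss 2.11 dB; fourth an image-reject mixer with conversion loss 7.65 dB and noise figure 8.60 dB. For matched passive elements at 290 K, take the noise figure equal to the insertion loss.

1.72 dB

Convert to linear (a loss of L dB is a gain of −L dB): F_i = 10^(NF_i/10), G_i = 10^(G_i,dB/10)
  Stage 1: F_1 = 10^(1.40/10) = 1.380, G_1 = 10^(11.6/10) = 14.45
  Stage 2: F_2 = 10^(3.80/10) = 2.399, G_2 = 10^(19.5/10) = 89.13
  Stage 3: F_3 = 10^(2.11/10) = 1.626, G_3 = 10^(−2.11/10) = 0.6152
  Stage 4: F_4 = 10^(8.60/10) = 7.244, G_4 = 10^(−7.65/10) = 0.1718
Friis cascade:
  F = 1.380 + (2.399 − 1)/14.45 + (1.626 − 1)/1288 + (7.244 − 1)/792.5 = 1.486
NF = 10 log₁₀(1.486) = 1.72 dB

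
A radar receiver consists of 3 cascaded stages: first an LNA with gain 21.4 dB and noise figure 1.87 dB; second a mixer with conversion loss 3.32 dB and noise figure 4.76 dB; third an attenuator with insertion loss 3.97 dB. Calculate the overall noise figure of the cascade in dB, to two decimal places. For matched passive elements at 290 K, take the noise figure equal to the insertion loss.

Convert to linear (a loss of L dB is a gain of −L dB): F_i = 10^(NF_i/10), G_i = 10^(G_i,dB/10)
  Stage 1: F_1 = 10^(1.87/10) = 1.538, G_1 = 10^(21.4/10) = 138.0
  Stage 2: F_2 = 10^(4.76/10) = 2.992, G_2 = 10^(−3.32/10) = 0.4656
  Stage 3: F_3 = 10^(3.97/10) = 2.495, G_3 = 10^(−3.97/10) = 0.4009
Friis cascade:
  F = 1.538 + (2.992 − 1)/138.0 + (2.495 − 1)/64.27 = 1.576
NF = 10 log₁₀(1.576) = 1.98 dB

1.98 dB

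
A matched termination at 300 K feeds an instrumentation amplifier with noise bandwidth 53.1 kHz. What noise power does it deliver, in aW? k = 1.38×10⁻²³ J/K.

220 aW

P_n = kTB = 1.38×10⁻²³ × 300 × 5.31×10⁴ = 2.20×10⁻¹⁶ W = 220 aW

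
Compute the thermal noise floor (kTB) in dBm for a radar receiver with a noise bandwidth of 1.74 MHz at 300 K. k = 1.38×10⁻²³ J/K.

−111.4 dBm

P_n = kTB = 1.38×10⁻²³ × 300 × 1.74×10⁶ = 7.20×10⁻¹⁵ W
In dBm: 10 log₁₀(7.20×10⁻¹⁵ / 10⁻³) = −111.4 dBm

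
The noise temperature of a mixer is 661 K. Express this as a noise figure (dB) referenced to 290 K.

F = 1 + T_e/T₀ = 1 + 661/290 = 3.27931
NF = 10 log₁₀(3.27931) = 5.16 dB

5.16 dB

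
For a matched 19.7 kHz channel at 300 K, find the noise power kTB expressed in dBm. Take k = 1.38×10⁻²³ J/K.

−130.9 dBm

P_n = kTB = 1.38×10⁻²³ × 300 × 1.97×10⁴ = 8.16×10⁻¹⁷ W
In dBm: 10 log₁₀(8.16×10⁻¹⁷ / 10⁻³) = −130.9 dBm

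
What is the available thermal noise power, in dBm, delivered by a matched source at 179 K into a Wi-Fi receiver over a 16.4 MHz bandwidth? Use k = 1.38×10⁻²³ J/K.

P_n = kTB = 1.38×10⁻²³ × 179 × 1.64×10⁷ = 4.05×10⁻¹⁴ W
In dBm: 10 log₁₀(4.05×10⁻¹⁴ / 10⁻³) = −103.9 dBm

−103.9 dBm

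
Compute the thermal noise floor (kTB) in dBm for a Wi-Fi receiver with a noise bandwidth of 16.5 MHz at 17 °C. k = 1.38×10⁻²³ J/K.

−101.8 dBm

T = 17 °C + 273.15 = 290.15 K
P_n = kTB = 1.38×10⁻²³ × 290.15 × 1.65×10⁷ = 6.61×10⁻¹⁴ W
In dBm: 10 log₁₀(6.61×10⁻¹⁴ / 10⁻³) = −101.8 dBm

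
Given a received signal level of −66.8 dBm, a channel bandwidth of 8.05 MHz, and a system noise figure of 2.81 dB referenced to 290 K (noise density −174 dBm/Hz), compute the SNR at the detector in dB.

35.3 dB

Noise floor: N = −174 + 10 log₁₀(B) + NF
10 log₁₀(8.05×10⁶) = 69.06 dB
N = −174 + 69.06 + 2.81 = −102.13 dBm
SNR = P_sig − N = −66.8 − (−102.13) = 35.33 dB → 35.3 dB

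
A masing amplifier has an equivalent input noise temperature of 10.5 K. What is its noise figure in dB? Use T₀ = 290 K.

0.154 dB

F = 1 + T_e/T₀ = 1 + 10.5/290 = 1.03621
NF = 10 log₁₀(1.03621) = 0.154 dB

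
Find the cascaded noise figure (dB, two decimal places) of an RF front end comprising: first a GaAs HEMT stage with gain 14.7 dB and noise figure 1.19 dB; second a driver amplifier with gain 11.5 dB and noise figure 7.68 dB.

Convert to linear (a loss of L dB is a gain of −L dB): F_i = 10^(NF_i/10), G_i = 10^(G_i,dB/10)
  Stage 1: F_1 = 10^(1.19/10) = 1.315, G_1 = 10^(14.7/10) = 29.51
  Stage 2: F_2 = 10^(7.68/10) = 5.861, G_2 = 10^(11.5/10) = 14.13
Friis cascade:
  F = 1.315 + (5.861 − 1)/29.51 = 1.480
NF = 10 log₁₀(1.480) = 1.70 dB

1.70 dB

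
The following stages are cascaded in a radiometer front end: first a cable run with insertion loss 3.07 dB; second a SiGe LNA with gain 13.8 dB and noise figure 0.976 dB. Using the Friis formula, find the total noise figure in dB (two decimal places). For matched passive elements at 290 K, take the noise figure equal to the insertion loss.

Convert to linear (a loss of L dB is a gain of −L dB): F_i = 10^(NF_i/10), G_i = 10^(G_i,dB/10)
  Stage 1: F_1 = 10^(3.07/10) = 2.028, G_1 = 10^(−3.07/10) = 0.4932
  Stage 2: F_2 = 10^(0.976/10) = 1.252, G_2 = 10^(13.8/10) = 23.99
Friis cascade:
  F = 2.028 + (1.252 − 1)/0.4932 = 2.539
NF = 10 log₁₀(2.539) = 4.05 dB

4.05 dB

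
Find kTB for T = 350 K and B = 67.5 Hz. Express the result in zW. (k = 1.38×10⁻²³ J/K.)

P_n = kTB = 1.38×10⁻²³ × 350 × 6.75×10¹ = 3.26×10⁻¹⁹ W = 326 zW

326 zW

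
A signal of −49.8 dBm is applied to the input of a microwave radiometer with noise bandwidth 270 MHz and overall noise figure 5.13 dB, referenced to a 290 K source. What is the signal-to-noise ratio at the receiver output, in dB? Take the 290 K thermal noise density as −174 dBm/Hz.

Noise floor: N = −174 + 10 log₁₀(B) + NF
10 log₁₀(2.70×10⁸) = 84.31 dB
N = −174 + 84.31 + 5.13 = −84.56 dBm
SNR = P_sig − N = −49.8 − (−84.56) = 34.76 dB → 34.8 dB

34.8 dB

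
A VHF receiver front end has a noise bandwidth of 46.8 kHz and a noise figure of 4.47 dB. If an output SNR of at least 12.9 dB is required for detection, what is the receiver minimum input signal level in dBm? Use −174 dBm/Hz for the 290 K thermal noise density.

−109.9 dBm

Sensitivity = −174 + 10 log₁₀(B) + NF + SNR_min
= −174 + 46.7 + 4.47 + 12.9
= −109.93 dBm → −109.9 dBm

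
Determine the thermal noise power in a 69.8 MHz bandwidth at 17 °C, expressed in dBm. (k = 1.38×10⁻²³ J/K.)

T = 17 °C + 273.15 = 290.15 K
P_n = kTB = 1.38×10⁻²³ × 290.15 × 6.98×10⁷ = 2.79×10⁻¹³ W
In dBm: 10 log₁₀(2.79×10⁻¹³ / 10⁻³) = −95.5 dBm

−95.5 dBm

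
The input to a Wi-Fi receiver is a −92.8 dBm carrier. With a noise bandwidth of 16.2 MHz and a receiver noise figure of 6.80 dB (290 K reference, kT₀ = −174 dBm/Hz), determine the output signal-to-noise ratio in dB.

2.3 dB

Noise floor: N = −174 + 10 log₁₀(B) + NF
10 log₁₀(1.62×10⁷) = 72.1 dB
N = −174 + 72.1 + 6.80 = −95.10 dBm
SNR = P_sig − N = −92.8 − (−95.10) = 2.30 dB → 2.3 dB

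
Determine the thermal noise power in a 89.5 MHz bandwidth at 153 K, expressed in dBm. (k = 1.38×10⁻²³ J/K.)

P_n = kTB = 1.38×10⁻²³ × 153 × 8.95×10⁷ = 1.89×10⁻¹³ W
In dBm: 10 log₁₀(1.89×10⁻¹³ / 10⁻³) = −97.2 dBm

−97.2 dBm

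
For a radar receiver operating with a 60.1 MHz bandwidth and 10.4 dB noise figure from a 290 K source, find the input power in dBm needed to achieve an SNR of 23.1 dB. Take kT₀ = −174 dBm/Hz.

Sensitivity = −174 + 10 log₁₀(B) + NF + SNR_min
= −174 + 77.79 + 10.4 + 23.1
= −62.71 dBm → −62.7 dBm

−62.7 dBm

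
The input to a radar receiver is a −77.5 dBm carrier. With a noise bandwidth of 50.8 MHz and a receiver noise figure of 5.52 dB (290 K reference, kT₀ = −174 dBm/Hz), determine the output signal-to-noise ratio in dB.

Noise floor: N = −174 + 10 log₁₀(B) + NF
10 log₁₀(5.08×10⁷) = 77.06 dB
N = −174 + 77.06 + 5.52 = −91.42 dBm
SNR = P_sig − N = −77.5 − (−91.42) = 13.92 dB → 13.9 dB

13.9 dB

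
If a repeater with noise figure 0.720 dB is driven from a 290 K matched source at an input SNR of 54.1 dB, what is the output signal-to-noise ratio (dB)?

53.380 dB

By definition F = SNR_in/SNR_out, so in dB: SNR_out = SNR_in − NF
SNR_out = 54.1 − 0.720 = 53.380 dB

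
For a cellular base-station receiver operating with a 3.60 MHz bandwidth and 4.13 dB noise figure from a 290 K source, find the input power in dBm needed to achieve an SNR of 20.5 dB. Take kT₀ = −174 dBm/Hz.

Sensitivity = −174 + 10 log₁₀(B) + NF + SNR_min
= −174 + 65.56 + 4.13 + 20.5
= −83.81 dBm → −83.8 dBm

−83.8 dBm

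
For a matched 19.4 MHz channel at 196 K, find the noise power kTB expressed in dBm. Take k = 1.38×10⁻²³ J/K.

P_n = kTB = 1.38×10⁻²³ × 196 × 1.94×10⁷ = 5.25×10⁻¹⁴ W
In dBm: 10 log₁₀(5.25×10⁻¹⁴ / 10⁻³) = −102.8 dBm

−102.8 dBm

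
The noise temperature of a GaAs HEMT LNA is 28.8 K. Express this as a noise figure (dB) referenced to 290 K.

F = 1 + T_e/T₀ = 1 + 28.8/290 = 1.09931
NF = 10 log₁₀(1.09931) = 0.411 dB

0.411 dB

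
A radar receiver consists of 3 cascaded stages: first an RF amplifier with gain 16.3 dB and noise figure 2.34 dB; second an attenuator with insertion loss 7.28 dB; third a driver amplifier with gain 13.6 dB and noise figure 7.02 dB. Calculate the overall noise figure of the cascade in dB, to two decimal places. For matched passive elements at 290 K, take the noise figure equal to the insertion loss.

3.66 dB

Convert to linear (a loss of L dB is a gain of −L dB): F_i = 10^(NF_i/10), G_i = 10^(G_i,dB/10)
  Stage 1: F_1 = 10^(2.34/10) = 1.714, G_1 = 10^(16.3/10) = 42.66
  Stage 2: F_2 = 10^(7.28/10) = 5.346, G_2 = 10^(−7.28/10) = 0.1871
  Stage 3: F_3 = 10^(7.02/10) = 5.035, G_3 = 10^(13.6/10) = 22.91
Friis cascade:
  F = 1.714 + (5.346 − 1)/42.66 + (5.035 − 1)/7.980 = 2.321
NF = 10 log₁₀(2.321) = 3.66 dB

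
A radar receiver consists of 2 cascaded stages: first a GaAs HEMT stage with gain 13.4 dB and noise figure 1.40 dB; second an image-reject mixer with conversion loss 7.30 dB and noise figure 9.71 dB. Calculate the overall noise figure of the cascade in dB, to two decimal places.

Convert to linear (a loss of L dB is a gain of −L dB): F_i = 10^(NF_i/10), G_i = 10^(G_i,dB/10)
  Stage 1: F_1 = 10^(1.40/10) = 1.380, G_1 = 10^(13.4/10) = 21.88
  Stage 2: F_2 = 10^(9.71/10) = 9.354, G_2 = 10^(−7.30/10) = 0.1862
Friis cascade:
  F = 1.380 + (9.354 − 1)/21.88 = 1.762
NF = 10 log₁₀(1.762) = 2.46 dB

2.46 dB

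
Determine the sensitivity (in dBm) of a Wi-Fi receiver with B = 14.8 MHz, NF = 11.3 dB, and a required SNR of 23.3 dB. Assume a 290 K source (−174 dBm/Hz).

−67.7 dBm

Sensitivity = −174 + 10 log₁₀(B) + NF + SNR_min
= −174 + 71.7 + 11.3 + 23.3
= −67.7 dBm → −67.7 dBm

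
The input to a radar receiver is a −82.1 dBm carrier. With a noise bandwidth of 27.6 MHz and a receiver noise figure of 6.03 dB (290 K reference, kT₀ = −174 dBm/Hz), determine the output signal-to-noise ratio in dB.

11.5 dB

Noise floor: N = −174 + 10 log₁₀(B) + NF
10 log₁₀(2.76×10⁷) = 74.41 dB
N = −174 + 74.41 + 6.03 = −93.56 dBm
SNR = P_sig − N = −82.1 − (−93.56) = 11.46 dB → 11.5 dB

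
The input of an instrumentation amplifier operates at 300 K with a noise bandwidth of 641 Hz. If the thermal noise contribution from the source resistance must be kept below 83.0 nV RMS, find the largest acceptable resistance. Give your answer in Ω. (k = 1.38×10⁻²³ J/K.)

Johnson–Nyquist: V_n = √(4kTRB) ⇒ R = V_n² / (4kTB)
4kTB = 4 × 1.38×10⁻²³ × 300 × 6.41×10² = 1.06×10⁻¹⁷
R = (8.30×10⁻⁸)² / 1.06×10⁻¹⁷ = 6.49×10² Ω = 649 Ω

649 Ω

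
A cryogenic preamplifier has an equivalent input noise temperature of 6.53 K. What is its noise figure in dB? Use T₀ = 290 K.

F = 1 + T_e/T₀ = 1 + 6.53/290 = 1.02252
NF = 10 log₁₀(1.02252) = 0.097 dB

0.097 dB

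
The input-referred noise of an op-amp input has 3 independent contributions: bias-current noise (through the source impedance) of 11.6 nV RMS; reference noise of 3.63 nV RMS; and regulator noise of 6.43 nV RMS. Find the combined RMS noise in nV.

13.8 nV

Uncorrelated sources add in power (mean-square): V_tot = √(ΣV_i²)
V_tot = √[(1.16×10⁻⁸)² + (3.63×10⁻⁹)² + (6.43×10⁻⁹)²] = 1.38×10⁻⁸ V = 13.8 nV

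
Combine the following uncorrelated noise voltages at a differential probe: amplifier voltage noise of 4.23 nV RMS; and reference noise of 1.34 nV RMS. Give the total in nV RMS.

4.44 nV

Uncorrelated sources add in power (mean-square): V_tot = √(ΣV_i²)
V_tot = √[(4.23×10⁻⁹)² + (1.34×10⁻⁹)²] = 4.44×10⁻⁹ V = 4.44 nV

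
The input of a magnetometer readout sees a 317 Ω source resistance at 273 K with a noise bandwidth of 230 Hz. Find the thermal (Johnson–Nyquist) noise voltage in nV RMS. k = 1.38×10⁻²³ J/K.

V_n = √(4kTRB)
4kTRB = 4 × 1.38×10⁻²³ × 273 × 3.17×10² × 2.30×10² = 1.10×10⁻¹⁵ V²
V_n = √(1.10×10⁻¹⁵) = 3.31×10⁻⁸ V = 33.1 nV

33.1 nV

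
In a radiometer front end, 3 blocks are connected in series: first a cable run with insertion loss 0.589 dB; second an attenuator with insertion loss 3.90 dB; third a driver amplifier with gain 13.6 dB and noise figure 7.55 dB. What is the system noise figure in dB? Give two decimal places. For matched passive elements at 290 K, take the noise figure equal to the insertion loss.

12.04 dB

Convert to linear (a loss of L dB is a gain of −L dB): F_i = 10^(NF_i/10), G_i = 10^(G_i,dB/10)
  Stage 1: F_1 = 10^(0.589/10) = 1.145, G_1 = 10^(−0.589/10) = 0.8732
  Stage 2: F_2 = 10^(3.90/10) = 2.455, G_2 = 10^(−3.90/10) = 0.4074
  Stage 3: F_3 = 10^(7.55/10) = 5.689, G_3 = 10^(13.6/10) = 22.91
Friis cascade:
  F = 1.145 + (2.455 − 1)/0.8732 + (5.689 − 1)/0.3557 = 15.99
NF = 10 log₁₀(15.99) = 12.04 dB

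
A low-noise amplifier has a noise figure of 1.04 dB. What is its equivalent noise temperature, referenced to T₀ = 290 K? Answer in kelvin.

F = 10^(1.04/10) = 1.27057
T_e = (F − 1)·T₀ = (1.27057 − 1) × 290 = 78.5 K

78.5 K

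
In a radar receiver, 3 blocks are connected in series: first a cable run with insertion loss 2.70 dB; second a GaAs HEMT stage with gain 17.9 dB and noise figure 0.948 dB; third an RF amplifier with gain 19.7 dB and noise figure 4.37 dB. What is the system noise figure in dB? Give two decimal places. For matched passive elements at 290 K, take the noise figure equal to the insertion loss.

Convert to linear (a loss of L dB is a gain of −L dB): F_i = 10^(NF_i/10), G_i = 10^(G_i,dB/10)
  Stage 1: F_1 = 10^(2.70/10) = 1.862, G_1 = 10^(−2.70/10) = 0.5370
  Stage 2: F_2 = 10^(0.948/10) = 1.244, G_2 = 10^(17.9/10) = 61.66
  Stage 3: F_3 = 10^(4.37/10) = 2.735, G_3 = 10^(19.7/10) = 93.33
Friis cascade:
  F = 1.862 + (1.244 − 1)/0.5370 + (2.735 − 1)/33.11 = 2.369
NF = 10 log₁₀(2.369) = 3.75 dB

3.75 dB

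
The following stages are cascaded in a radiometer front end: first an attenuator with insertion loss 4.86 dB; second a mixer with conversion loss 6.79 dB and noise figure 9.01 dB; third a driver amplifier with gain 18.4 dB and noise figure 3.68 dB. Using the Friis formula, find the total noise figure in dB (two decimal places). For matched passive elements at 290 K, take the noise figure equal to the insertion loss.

Convert to linear (a loss of L dB is a gain of −L dB): F_i = 10^(NF_i/10), G_i = 10^(G_i,dB/10)
  Stage 1: F_1 = 10^(4.86/10) = 3.062, G_1 = 10^(−4.86/10) = 0.3266
  Stage 2: F_2 = 10^(9.01/10) = 7.962, G_2 = 10^(−6.79/10) = 0.2094
  Stage 3: F_3 = 10^(3.68/10) = 2.333, G_3 = 10^(18.4/10) = 69.18
Friis cascade:
  F = 3.062 + (7.962 − 1)/0.3266 + (2.333 − 1)/0.06839 = 43.88
NF = 10 log₁₀(43.88) = 16.42 dB

16.42 dB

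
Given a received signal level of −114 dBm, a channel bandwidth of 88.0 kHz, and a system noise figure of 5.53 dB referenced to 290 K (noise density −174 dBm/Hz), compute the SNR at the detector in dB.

Noise floor: N = −174 + 10 log₁₀(B) + NF
10 log₁₀(8.80×10⁴) = 49.44 dB
N = −174 + 49.44 + 5.53 = −119.03 dBm
SNR = P_sig − N = −114 − (−119.03) = 5.03 dB → 5.0 dB

5.0 dB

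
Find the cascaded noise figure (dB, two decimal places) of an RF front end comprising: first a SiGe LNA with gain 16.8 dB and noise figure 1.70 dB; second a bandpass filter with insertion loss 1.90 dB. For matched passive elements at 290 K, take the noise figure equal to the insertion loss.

Convert to linear (a loss of L dB is a gain of −L dB): F_i = 10^(NF_i/10), G_i = 10^(G_i,dB/10)
  Stage 1: F_1 = 10^(1.70/10) = 1.479, G_1 = 10^(16.8/10) = 47.86
  Stage 2: F_2 = 10^(1.90/10) = 1.549, G_2 = 10^(−1.90/10) = 0.6457
Friis cascade:
  F = 1.479 + (1.549 − 1)/47.86 = 1.491
NF = 10 log₁₀(1.491) = 1.73 dB

1.73 dB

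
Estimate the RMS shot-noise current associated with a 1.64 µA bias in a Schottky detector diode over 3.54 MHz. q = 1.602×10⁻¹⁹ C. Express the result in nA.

1.36 nA

I_n = √(2qI·B)
2qI·B = 2 × 1.602×10⁻¹⁹ × 1.64×10⁻⁶ × 3.54×10⁶ = 1.86×10⁻¹⁸ A²
I_n = √(1.86×10⁻¹⁸) = 1.36×10⁻⁹ A = 1.36 nA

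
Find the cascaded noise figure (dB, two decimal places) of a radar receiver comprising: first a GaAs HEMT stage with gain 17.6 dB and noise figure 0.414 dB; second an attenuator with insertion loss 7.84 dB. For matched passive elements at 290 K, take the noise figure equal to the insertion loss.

0.75 dB

Convert to linear (a loss of L dB is a gain of −L dB): F_i = 10^(NF_i/10), G_i = 10^(G_i,dB/10)
  Stage 1: F_1 = 10^(0.414/10) = 1.100, G_1 = 10^(17.6/10) = 57.54
  Stage 2: F_2 = 10^(7.84/10) = 6.081, G_2 = 10^(−7.84/10) = 0.1644
Friis cascade:
  F = 1.100 + (6.081 − 1)/57.54 = 1.188
NF = 10 log₁₀(1.188) = 0.75 dB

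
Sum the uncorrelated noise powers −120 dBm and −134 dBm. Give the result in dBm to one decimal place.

Convert to linear, add, convert back:
P₁ = 1.00×10⁻¹⁵ W, P₂ = 3.98×10⁻¹⁷ W
P_tot = 1.04×10⁻¹⁵ W → 10 log₁₀(P_tot / 10⁻³) = −119.8 dBm

−119.8 dBm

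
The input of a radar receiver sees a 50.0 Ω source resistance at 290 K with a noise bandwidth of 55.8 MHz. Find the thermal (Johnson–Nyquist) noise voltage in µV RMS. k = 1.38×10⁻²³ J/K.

V_n = √(4kTRB)
4kTRB = 4 × 1.38×10⁻²³ × 290 × 5.00×10¹ × 5.58×10⁷ = 4.47×10⁻¹¹ V²
V_n = √(4.47×10⁻¹¹) = 6.68×10⁻⁶ V = 6.68 µV

6.68 µV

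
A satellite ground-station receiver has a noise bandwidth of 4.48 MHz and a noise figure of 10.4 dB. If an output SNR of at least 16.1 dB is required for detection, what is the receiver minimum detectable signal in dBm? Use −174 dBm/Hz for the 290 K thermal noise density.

Sensitivity = −174 + 10 log₁₀(B) + NF + SNR_min
= −174 + 66.51 + 10.4 + 16.1
= −80.99 dBm → −81.0 dBm

−81.0 dBm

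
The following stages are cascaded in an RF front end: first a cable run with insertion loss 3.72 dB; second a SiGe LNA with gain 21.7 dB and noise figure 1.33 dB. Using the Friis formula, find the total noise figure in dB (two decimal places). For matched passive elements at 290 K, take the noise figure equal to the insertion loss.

Convert to linear (a loss of L dB is a gain of −L dB): F_i = 10^(NF_i/10), G_i = 10^(G_i,dB/10)
  Stage 1: F_1 = 10^(3.72/10) = 2.355, G_1 = 10^(−3.72/10) = 0.4246
  Stage 2: F_2 = 10^(1.33/10) = 1.358, G_2 = 10^(21.7/10) = 147.9
Friis cascade:
  F = 2.355 + (1.358 − 1)/0.4246 = 3.199
NF = 10 log₁₀(3.199) = 5.05 dB

5.05 dB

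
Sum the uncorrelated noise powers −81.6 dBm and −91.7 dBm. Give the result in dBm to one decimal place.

Convert to linear, add, convert back:
P₁ = 6.92×10⁻¹² W, P₂ = 6.76×10⁻¹³ W
P_tot = 7.59×10⁻¹² W → 10 log₁₀(P_tot / 10⁻³) = −81.2 dBm

−81.2 dBm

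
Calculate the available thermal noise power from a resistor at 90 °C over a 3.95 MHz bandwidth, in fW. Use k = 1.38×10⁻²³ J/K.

T = 90 °C + 273.15 = 363.15 K
P_n = kTB = 1.38×10⁻²³ × 363.15 × 3.95×10⁶ = 1.98×10⁻¹⁴ W = 19.8 fW

19.8 fW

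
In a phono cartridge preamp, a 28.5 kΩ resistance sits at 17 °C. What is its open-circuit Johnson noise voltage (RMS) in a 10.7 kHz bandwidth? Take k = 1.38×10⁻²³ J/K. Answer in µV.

T = 17 °C + 273.15 = 290.15 K
V_n = √(4kTRB)
4kTRB = 4 × 1.38×10⁻²³ × 290.15 × 2.85×10⁴ × 1.07×10⁴ = 4.88×10⁻¹² V²
V_n = √(4.88×10⁻¹²) = 2.21×10⁻⁶ V = 2.21 µV

2.21 µV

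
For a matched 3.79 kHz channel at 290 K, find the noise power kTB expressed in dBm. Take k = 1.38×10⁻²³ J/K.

P_n = kTB = 1.38×10⁻²³ × 290 × 3.79×10³ = 1.52×10⁻¹⁷ W
In dBm: 10 log₁₀(1.52×10⁻¹⁷ / 10⁻³) = −138.2 dBm

−138.2 dBm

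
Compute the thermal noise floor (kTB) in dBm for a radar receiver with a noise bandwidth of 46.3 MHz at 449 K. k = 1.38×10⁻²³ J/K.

P_n = kTB = 1.38×10⁻²³ × 449 × 4.63×10⁷ = 2.87×10⁻¹³ W
In dBm: 10 log₁₀(2.87×10⁻¹³ / 10⁻³) = −95.4 dBm

−95.4 dBm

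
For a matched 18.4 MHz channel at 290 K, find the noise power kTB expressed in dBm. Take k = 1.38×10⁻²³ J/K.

P_n = kTB = 1.38×10⁻²³ × 290 × 1.84×10⁷ = 7.36×10⁻¹⁴ W
In dBm: 10 log₁₀(7.36×10⁻¹⁴ / 10⁻³) = −101.3 dBm

−101.3 dBm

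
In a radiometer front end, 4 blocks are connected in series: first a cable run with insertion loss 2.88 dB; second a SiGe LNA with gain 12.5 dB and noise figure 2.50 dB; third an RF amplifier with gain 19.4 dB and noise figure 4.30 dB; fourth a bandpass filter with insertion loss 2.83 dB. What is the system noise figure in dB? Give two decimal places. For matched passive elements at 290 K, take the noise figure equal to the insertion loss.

5.61 dB

Convert to linear (a loss of L dB is a gain of −L dB): F_i = 10^(NF_i/10), G_i = 10^(G_i,dB/10)
  Stage 1: F_1 = 10^(2.88/10) = 1.941, G_1 = 10^(−2.88/10) = 0.5152
  Stage 2: F_2 = 10^(2.50/10) = 1.778, G_2 = 10^(12.5/10) = 17.78
  Stage 3: F_3 = 10^(4.30/10) = 2.692, G_3 = 10^(19.4/10) = 87.10
  Stage 4: F_4 = 10^(2.83/10) = 1.919, G_4 = 10^(−2.83/10) = 0.5212
Friis cascade:
  F = 1.941 + (1.778 − 1)/0.5152 + (2.692 − 1)/9.162 + (1.919 − 1)/798.0 = 3.637
NF = 10 log₁₀(3.637) = 5.61 dB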